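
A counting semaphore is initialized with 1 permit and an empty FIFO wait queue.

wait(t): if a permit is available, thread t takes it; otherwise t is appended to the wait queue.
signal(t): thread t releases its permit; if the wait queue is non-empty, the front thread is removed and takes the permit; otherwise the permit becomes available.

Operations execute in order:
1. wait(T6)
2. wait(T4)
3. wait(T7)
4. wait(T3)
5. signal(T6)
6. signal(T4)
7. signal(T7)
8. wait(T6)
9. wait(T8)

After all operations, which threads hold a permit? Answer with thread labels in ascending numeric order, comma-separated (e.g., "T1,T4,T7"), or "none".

Step 1: wait(T6) -> count=0 queue=[] holders={T6}
Step 2: wait(T4) -> count=0 queue=[T4] holders={T6}
Step 3: wait(T7) -> count=0 queue=[T4,T7] holders={T6}
Step 4: wait(T3) -> count=0 queue=[T4,T7,T3] holders={T6}
Step 5: signal(T6) -> count=0 queue=[T7,T3] holders={T4}
Step 6: signal(T4) -> count=0 queue=[T3] holders={T7}
Step 7: signal(T7) -> count=0 queue=[] holders={T3}
Step 8: wait(T6) -> count=0 queue=[T6] holders={T3}
Step 9: wait(T8) -> count=0 queue=[T6,T8] holders={T3}
Final holders: T3

Answer: T3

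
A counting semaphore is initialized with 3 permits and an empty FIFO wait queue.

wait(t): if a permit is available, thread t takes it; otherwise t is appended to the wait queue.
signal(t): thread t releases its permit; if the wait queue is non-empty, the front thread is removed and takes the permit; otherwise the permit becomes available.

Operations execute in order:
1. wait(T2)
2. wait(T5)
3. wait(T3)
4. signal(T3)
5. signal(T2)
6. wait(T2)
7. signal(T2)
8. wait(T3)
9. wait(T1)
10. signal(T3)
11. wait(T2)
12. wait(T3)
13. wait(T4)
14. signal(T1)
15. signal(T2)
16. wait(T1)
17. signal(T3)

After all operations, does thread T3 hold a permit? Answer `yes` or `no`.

Answer: no

Derivation:
Step 1: wait(T2) -> count=2 queue=[] holders={T2}
Step 2: wait(T5) -> count=1 queue=[] holders={T2,T5}
Step 3: wait(T3) -> count=0 queue=[] holders={T2,T3,T5}
Step 4: signal(T3) -> count=1 queue=[] holders={T2,T5}
Step 5: signal(T2) -> count=2 queue=[] holders={T5}
Step 6: wait(T2) -> count=1 queue=[] holders={T2,T5}
Step 7: signal(T2) -> count=2 queue=[] holders={T5}
Step 8: wait(T3) -> count=1 queue=[] holders={T3,T5}
Step 9: wait(T1) -> count=0 queue=[] holders={T1,T3,T5}
Step 10: signal(T3) -> count=1 queue=[] holders={T1,T5}
Step 11: wait(T2) -> count=0 queue=[] holders={T1,T2,T5}
Step 12: wait(T3) -> count=0 queue=[T3] holders={T1,T2,T5}
Step 13: wait(T4) -> count=0 queue=[T3,T4] holders={T1,T2,T5}
Step 14: signal(T1) -> count=0 queue=[T4] holders={T2,T3,T5}
Step 15: signal(T2) -> count=0 queue=[] holders={T3,T4,T5}
Step 16: wait(T1) -> count=0 queue=[T1] holders={T3,T4,T5}
Step 17: signal(T3) -> count=0 queue=[] holders={T1,T4,T5}
Final holders: {T1,T4,T5} -> T3 not in holders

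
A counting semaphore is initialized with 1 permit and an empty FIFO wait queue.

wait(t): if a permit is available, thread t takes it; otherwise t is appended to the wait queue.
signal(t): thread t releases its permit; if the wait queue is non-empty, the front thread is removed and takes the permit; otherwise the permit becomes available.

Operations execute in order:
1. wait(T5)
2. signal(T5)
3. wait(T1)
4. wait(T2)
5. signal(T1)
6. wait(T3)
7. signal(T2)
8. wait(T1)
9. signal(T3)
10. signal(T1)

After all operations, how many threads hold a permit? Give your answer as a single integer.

Step 1: wait(T5) -> count=0 queue=[] holders={T5}
Step 2: signal(T5) -> count=1 queue=[] holders={none}
Step 3: wait(T1) -> count=0 queue=[] holders={T1}
Step 4: wait(T2) -> count=0 queue=[T2] holders={T1}
Step 5: signal(T1) -> count=0 queue=[] holders={T2}
Step 6: wait(T3) -> count=0 queue=[T3] holders={T2}
Step 7: signal(T2) -> count=0 queue=[] holders={T3}
Step 8: wait(T1) -> count=0 queue=[T1] holders={T3}
Step 9: signal(T3) -> count=0 queue=[] holders={T1}
Step 10: signal(T1) -> count=1 queue=[] holders={none}
Final holders: {none} -> 0 thread(s)

Answer: 0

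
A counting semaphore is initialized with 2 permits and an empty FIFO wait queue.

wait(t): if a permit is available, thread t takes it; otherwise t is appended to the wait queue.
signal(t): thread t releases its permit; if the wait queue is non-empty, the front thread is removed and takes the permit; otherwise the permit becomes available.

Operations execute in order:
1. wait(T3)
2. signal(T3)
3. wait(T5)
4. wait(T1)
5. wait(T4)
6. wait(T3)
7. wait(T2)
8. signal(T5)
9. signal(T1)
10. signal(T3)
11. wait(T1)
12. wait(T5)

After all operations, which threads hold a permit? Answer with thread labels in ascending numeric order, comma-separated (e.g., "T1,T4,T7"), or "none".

Step 1: wait(T3) -> count=1 queue=[] holders={T3}
Step 2: signal(T3) -> count=2 queue=[] holders={none}
Step 3: wait(T5) -> count=1 queue=[] holders={T5}
Step 4: wait(T1) -> count=0 queue=[] holders={T1,T5}
Step 5: wait(T4) -> count=0 queue=[T4] holders={T1,T5}
Step 6: wait(T3) -> count=0 queue=[T4,T3] holders={T1,T5}
Step 7: wait(T2) -> count=0 queue=[T4,T3,T2] holders={T1,T5}
Step 8: signal(T5) -> count=0 queue=[T3,T2] holders={T1,T4}
Step 9: signal(T1) -> count=0 queue=[T2] holders={T3,T4}
Step 10: signal(T3) -> count=0 queue=[] holders={T2,T4}
Step 11: wait(T1) -> count=0 queue=[T1] holders={T2,T4}
Step 12: wait(T5) -> count=0 queue=[T1,T5] holders={T2,T4}
Final holders: T2,T4

Answer: T2,T4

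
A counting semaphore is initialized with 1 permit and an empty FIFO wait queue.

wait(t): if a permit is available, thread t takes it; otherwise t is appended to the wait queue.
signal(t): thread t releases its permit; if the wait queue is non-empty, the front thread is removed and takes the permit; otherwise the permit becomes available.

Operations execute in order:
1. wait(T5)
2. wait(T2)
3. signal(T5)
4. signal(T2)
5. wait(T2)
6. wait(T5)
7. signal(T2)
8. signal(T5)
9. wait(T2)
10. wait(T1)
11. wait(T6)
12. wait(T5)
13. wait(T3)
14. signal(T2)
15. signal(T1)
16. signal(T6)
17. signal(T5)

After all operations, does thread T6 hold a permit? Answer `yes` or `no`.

Answer: no

Derivation:
Step 1: wait(T5) -> count=0 queue=[] holders={T5}
Step 2: wait(T2) -> count=0 queue=[T2] holders={T5}
Step 3: signal(T5) -> count=0 queue=[] holders={T2}
Step 4: signal(T2) -> count=1 queue=[] holders={none}
Step 5: wait(T2) -> count=0 queue=[] holders={T2}
Step 6: wait(T5) -> count=0 queue=[T5] holders={T2}
Step 7: signal(T2) -> count=0 queue=[] holders={T5}
Step 8: signal(T5) -> count=1 queue=[] holders={none}
Step 9: wait(T2) -> count=0 queue=[] holders={T2}
Step 10: wait(T1) -> count=0 queue=[T1] holders={T2}
Step 11: wait(T6) -> count=0 queue=[T1,T6] holders={T2}
Step 12: wait(T5) -> count=0 queue=[T1,T6,T5] holders={T2}
Step 13: wait(T3) -> count=0 queue=[T1,T6,T5,T3] holders={T2}
Step 14: signal(T2) -> count=0 queue=[T6,T5,T3] holders={T1}
Step 15: signal(T1) -> count=0 queue=[T5,T3] holders={T6}
Step 16: signal(T6) -> count=0 queue=[T3] holders={T5}
Step 17: signal(T5) -> count=0 queue=[] holders={T3}
Final holders: {T3} -> T6 not in holders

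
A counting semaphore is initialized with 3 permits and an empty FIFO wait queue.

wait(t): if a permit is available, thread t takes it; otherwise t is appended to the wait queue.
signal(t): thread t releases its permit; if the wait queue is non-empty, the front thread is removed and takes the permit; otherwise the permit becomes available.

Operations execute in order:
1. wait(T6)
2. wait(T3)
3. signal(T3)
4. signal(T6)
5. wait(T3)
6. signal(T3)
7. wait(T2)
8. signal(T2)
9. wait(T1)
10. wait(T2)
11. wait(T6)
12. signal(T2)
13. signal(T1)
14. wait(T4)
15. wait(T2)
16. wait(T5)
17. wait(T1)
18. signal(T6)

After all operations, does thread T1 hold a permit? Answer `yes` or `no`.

Answer: no

Derivation:
Step 1: wait(T6) -> count=2 queue=[] holders={T6}
Step 2: wait(T3) -> count=1 queue=[] holders={T3,T6}
Step 3: signal(T3) -> count=2 queue=[] holders={T6}
Step 4: signal(T6) -> count=3 queue=[] holders={none}
Step 5: wait(T3) -> count=2 queue=[] holders={T3}
Step 6: signal(T3) -> count=3 queue=[] holders={none}
Step 7: wait(T2) -> count=2 queue=[] holders={T2}
Step 8: signal(T2) -> count=3 queue=[] holders={none}
Step 9: wait(T1) -> count=2 queue=[] holders={T1}
Step 10: wait(T2) -> count=1 queue=[] holders={T1,T2}
Step 11: wait(T6) -> count=0 queue=[] holders={T1,T2,T6}
Step 12: signal(T2) -> count=1 queue=[] holders={T1,T6}
Step 13: signal(T1) -> count=2 queue=[] holders={T6}
Step 14: wait(T4) -> count=1 queue=[] holders={T4,T6}
Step 15: wait(T2) -> count=0 queue=[] holders={T2,T4,T6}
Step 16: wait(T5) -> count=0 queue=[T5] holders={T2,T4,T6}
Step 17: wait(T1) -> count=0 queue=[T5,T1] holders={T2,T4,T6}
Step 18: signal(T6) -> count=0 queue=[T1] holders={T2,T4,T5}
Final holders: {T2,T4,T5} -> T1 not in holders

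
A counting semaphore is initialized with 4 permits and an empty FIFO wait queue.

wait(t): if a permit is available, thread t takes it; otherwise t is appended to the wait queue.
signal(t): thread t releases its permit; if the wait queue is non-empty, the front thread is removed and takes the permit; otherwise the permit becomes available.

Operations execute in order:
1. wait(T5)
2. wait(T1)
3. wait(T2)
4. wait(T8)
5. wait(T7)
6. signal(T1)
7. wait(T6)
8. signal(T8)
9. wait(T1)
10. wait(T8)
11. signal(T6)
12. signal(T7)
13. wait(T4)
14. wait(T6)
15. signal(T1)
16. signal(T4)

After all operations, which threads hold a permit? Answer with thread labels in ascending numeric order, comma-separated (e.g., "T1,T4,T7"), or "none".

Step 1: wait(T5) -> count=3 queue=[] holders={T5}
Step 2: wait(T1) -> count=2 queue=[] holders={T1,T5}
Step 3: wait(T2) -> count=1 queue=[] holders={T1,T2,T5}
Step 4: wait(T8) -> count=0 queue=[] holders={T1,T2,T5,T8}
Step 5: wait(T7) -> count=0 queue=[T7] holders={T1,T2,T5,T8}
Step 6: signal(T1) -> count=0 queue=[] holders={T2,T5,T7,T8}
Step 7: wait(T6) -> count=0 queue=[T6] holders={T2,T5,T7,T8}
Step 8: signal(T8) -> count=0 queue=[] holders={T2,T5,T6,T7}
Step 9: wait(T1) -> count=0 queue=[T1] holders={T2,T5,T6,T7}
Step 10: wait(T8) -> count=0 queue=[T1,T8] holders={T2,T5,T6,T7}
Step 11: signal(T6) -> count=0 queue=[T8] holders={T1,T2,T5,T7}
Step 12: signal(T7) -> count=0 queue=[] holders={T1,T2,T5,T8}
Step 13: wait(T4) -> count=0 queue=[T4] holders={T1,T2,T5,T8}
Step 14: wait(T6) -> count=0 queue=[T4,T6] holders={T1,T2,T5,T8}
Step 15: signal(T1) -> count=0 queue=[T6] holders={T2,T4,T5,T8}
Step 16: signal(T4) -> count=0 queue=[] holders={T2,T5,T6,T8}
Final holders: T2,T5,T6,T8

Answer: T2,T5,T6,T8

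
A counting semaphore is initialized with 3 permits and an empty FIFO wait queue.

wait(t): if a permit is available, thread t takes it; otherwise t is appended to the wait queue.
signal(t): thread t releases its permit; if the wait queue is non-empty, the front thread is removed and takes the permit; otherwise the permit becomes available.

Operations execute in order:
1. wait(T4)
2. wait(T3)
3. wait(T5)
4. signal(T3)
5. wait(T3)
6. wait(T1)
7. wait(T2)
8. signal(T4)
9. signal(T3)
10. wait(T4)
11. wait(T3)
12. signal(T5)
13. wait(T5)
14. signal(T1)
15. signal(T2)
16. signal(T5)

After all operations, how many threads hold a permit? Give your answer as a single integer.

Step 1: wait(T4) -> count=2 queue=[] holders={T4}
Step 2: wait(T3) -> count=1 queue=[] holders={T3,T4}
Step 3: wait(T5) -> count=0 queue=[] holders={T3,T4,T5}
Step 4: signal(T3) -> count=1 queue=[] holders={T4,T5}
Step 5: wait(T3) -> count=0 queue=[] holders={T3,T4,T5}
Step 6: wait(T1) -> count=0 queue=[T1] holders={T3,T4,T5}
Step 7: wait(T2) -> count=0 queue=[T1,T2] holders={T3,T4,T5}
Step 8: signal(T4) -> count=0 queue=[T2] holders={T1,T3,T5}
Step 9: signal(T3) -> count=0 queue=[] holders={T1,T2,T5}
Step 10: wait(T4) -> count=0 queue=[T4] holders={T1,T2,T5}
Step 11: wait(T3) -> count=0 queue=[T4,T3] holders={T1,T2,T5}
Step 12: signal(T5) -> count=0 queue=[T3] holders={T1,T2,T4}
Step 13: wait(T5) -> count=0 queue=[T3,T5] holders={T1,T2,T4}
Step 14: signal(T1) -> count=0 queue=[T5] holders={T2,T3,T4}
Step 15: signal(T2) -> count=0 queue=[] holders={T3,T4,T5}
Step 16: signal(T5) -> count=1 queue=[] holders={T3,T4}
Final holders: {T3,T4} -> 2 thread(s)

Answer: 2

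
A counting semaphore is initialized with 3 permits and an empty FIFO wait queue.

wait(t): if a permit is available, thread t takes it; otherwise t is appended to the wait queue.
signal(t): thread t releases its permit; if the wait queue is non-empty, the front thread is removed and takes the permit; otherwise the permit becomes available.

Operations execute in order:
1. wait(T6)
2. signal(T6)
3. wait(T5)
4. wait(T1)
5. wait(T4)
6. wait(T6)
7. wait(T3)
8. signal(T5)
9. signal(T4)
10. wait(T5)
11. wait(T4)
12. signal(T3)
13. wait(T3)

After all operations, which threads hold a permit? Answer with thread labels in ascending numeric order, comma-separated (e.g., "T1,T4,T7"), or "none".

Step 1: wait(T6) -> count=2 queue=[] holders={T6}
Step 2: signal(T6) -> count=3 queue=[] holders={none}
Step 3: wait(T5) -> count=2 queue=[] holders={T5}
Step 4: wait(T1) -> count=1 queue=[] holders={T1,T5}
Step 5: wait(T4) -> count=0 queue=[] holders={T1,T4,T5}
Step 6: wait(T6) -> count=0 queue=[T6] holders={T1,T4,T5}
Step 7: wait(T3) -> count=0 queue=[T6,T3] holders={T1,T4,T5}
Step 8: signal(T5) -> count=0 queue=[T3] holders={T1,T4,T6}
Step 9: signal(T4) -> count=0 queue=[] holders={T1,T3,T6}
Step 10: wait(T5) -> count=0 queue=[T5] holders={T1,T3,T6}
Step 11: wait(T4) -> count=0 queue=[T5,T4] holders={T1,T3,T6}
Step 12: signal(T3) -> count=0 queue=[T4] holders={T1,T5,T6}
Step 13: wait(T3) -> count=0 queue=[T4,T3] holders={T1,T5,T6}
Final holders: T1,T5,T6

Answer: T1,T5,T6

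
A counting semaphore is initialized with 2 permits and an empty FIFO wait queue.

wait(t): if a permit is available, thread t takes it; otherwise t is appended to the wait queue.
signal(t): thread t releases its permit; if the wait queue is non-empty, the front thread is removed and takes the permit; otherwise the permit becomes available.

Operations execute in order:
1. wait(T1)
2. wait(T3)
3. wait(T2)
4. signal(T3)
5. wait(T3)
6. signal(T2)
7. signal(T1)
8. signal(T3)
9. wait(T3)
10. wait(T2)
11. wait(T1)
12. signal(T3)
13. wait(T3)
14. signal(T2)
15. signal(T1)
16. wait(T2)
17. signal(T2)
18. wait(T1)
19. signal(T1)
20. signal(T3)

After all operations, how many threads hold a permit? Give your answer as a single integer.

Step 1: wait(T1) -> count=1 queue=[] holders={T1}
Step 2: wait(T3) -> count=0 queue=[] holders={T1,T3}
Step 3: wait(T2) -> count=0 queue=[T2] holders={T1,T3}
Step 4: signal(T3) -> count=0 queue=[] holders={T1,T2}
Step 5: wait(T3) -> count=0 queue=[T3] holders={T1,T2}
Step 6: signal(T2) -> count=0 queue=[] holders={T1,T3}
Step 7: signal(T1) -> count=1 queue=[] holders={T3}
Step 8: signal(T3) -> count=2 queue=[] holders={none}
Step 9: wait(T3) -> count=1 queue=[] holders={T3}
Step 10: wait(T2) -> count=0 queue=[] holders={T2,T3}
Step 11: wait(T1) -> count=0 queue=[T1] holders={T2,T3}
Step 12: signal(T3) -> count=0 queue=[] holders={T1,T2}
Step 13: wait(T3) -> count=0 queue=[T3] holders={T1,T2}
Step 14: signal(T2) -> count=0 queue=[] holders={T1,T3}
Step 15: signal(T1) -> count=1 queue=[] holders={T3}
Step 16: wait(T2) -> count=0 queue=[] holders={T2,T3}
Step 17: signal(T2) -> count=1 queue=[] holders={T3}
Step 18: wait(T1) -> count=0 queue=[] holders={T1,T3}
Step 19: signal(T1) -> count=1 queue=[] holders={T3}
Step 20: signal(T3) -> count=2 queue=[] holders={none}
Final holders: {none} -> 0 thread(s)

Answer: 0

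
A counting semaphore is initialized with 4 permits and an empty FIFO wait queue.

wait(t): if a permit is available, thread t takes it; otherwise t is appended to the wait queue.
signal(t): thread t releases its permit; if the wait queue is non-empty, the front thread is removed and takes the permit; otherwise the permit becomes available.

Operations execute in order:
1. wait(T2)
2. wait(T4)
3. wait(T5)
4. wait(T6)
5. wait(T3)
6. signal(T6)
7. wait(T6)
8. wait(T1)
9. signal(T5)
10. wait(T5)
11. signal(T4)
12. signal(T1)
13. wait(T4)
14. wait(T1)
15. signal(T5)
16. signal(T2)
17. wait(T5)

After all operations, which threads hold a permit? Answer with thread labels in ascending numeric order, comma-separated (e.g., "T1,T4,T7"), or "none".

Answer: T1,T3,T4,T6

Derivation:
Step 1: wait(T2) -> count=3 queue=[] holders={T2}
Step 2: wait(T4) -> count=2 queue=[] holders={T2,T4}
Step 3: wait(T5) -> count=1 queue=[] holders={T2,T4,T5}
Step 4: wait(T6) -> count=0 queue=[] holders={T2,T4,T5,T6}
Step 5: wait(T3) -> count=0 queue=[T3] holders={T2,T4,T5,T6}
Step 6: signal(T6) -> count=0 queue=[] holders={T2,T3,T4,T5}
Step 7: wait(T6) -> count=0 queue=[T6] holders={T2,T3,T4,T5}
Step 8: wait(T1) -> count=0 queue=[T6,T1] holders={T2,T3,T4,T5}
Step 9: signal(T5) -> count=0 queue=[T1] holders={T2,T3,T4,T6}
Step 10: wait(T5) -> count=0 queue=[T1,T5] holders={T2,T3,T4,T6}
Step 11: signal(T4) -> count=0 queue=[T5] holders={T1,T2,T3,T6}
Step 12: signal(T1) -> count=0 queue=[] holders={T2,T3,T5,T6}
Step 13: wait(T4) -> count=0 queue=[T4] holders={T2,T3,T5,T6}
Step 14: wait(T1) -> count=0 queue=[T4,T1] holders={T2,T3,T5,T6}
Step 15: signal(T5) -> count=0 queue=[T1] holders={T2,T3,T4,T6}
Step 16: signal(T2) -> count=0 queue=[] holders={T1,T3,T4,T6}
Step 17: wait(T5) -> count=0 queue=[T5] holders={T1,T3,T4,T6}
Final holders: T1,T3,T4,T6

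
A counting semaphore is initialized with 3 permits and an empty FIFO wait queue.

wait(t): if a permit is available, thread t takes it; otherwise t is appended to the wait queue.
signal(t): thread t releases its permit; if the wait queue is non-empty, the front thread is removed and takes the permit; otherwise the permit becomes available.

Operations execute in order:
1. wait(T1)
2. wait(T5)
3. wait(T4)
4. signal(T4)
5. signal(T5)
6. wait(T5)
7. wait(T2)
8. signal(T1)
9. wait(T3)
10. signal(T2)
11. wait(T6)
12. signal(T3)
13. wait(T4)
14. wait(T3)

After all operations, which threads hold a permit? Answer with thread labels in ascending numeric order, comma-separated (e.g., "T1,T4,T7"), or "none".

Answer: T4,T5,T6

Derivation:
Step 1: wait(T1) -> count=2 queue=[] holders={T1}
Step 2: wait(T5) -> count=1 queue=[] holders={T1,T5}
Step 3: wait(T4) -> count=0 queue=[] holders={T1,T4,T5}
Step 4: signal(T4) -> count=1 queue=[] holders={T1,T5}
Step 5: signal(T5) -> count=2 queue=[] holders={T1}
Step 6: wait(T5) -> count=1 queue=[] holders={T1,T5}
Step 7: wait(T2) -> count=0 queue=[] holders={T1,T2,T5}
Step 8: signal(T1) -> count=1 queue=[] holders={T2,T5}
Step 9: wait(T3) -> count=0 queue=[] holders={T2,T3,T5}
Step 10: signal(T2) -> count=1 queue=[] holders={T3,T5}
Step 11: wait(T6) -> count=0 queue=[] holders={T3,T5,T6}
Step 12: signal(T3) -> count=1 queue=[] holders={T5,T6}
Step 13: wait(T4) -> count=0 queue=[] holders={T4,T5,T6}
Step 14: wait(T3) -> count=0 queue=[T3] holders={T4,T5,T6}
Final holders: T4,T5,T6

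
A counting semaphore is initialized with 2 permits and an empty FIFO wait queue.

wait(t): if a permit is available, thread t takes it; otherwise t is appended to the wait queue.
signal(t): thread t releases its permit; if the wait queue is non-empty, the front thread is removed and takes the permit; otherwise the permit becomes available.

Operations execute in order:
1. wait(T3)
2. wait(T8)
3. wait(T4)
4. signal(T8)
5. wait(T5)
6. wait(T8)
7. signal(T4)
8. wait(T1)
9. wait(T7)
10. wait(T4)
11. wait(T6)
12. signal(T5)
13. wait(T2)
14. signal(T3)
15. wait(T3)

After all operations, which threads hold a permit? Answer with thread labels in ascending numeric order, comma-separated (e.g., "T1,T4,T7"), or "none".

Answer: T1,T8

Derivation:
Step 1: wait(T3) -> count=1 queue=[] holders={T3}
Step 2: wait(T8) -> count=0 queue=[] holders={T3,T8}
Step 3: wait(T4) -> count=0 queue=[T4] holders={T3,T8}
Step 4: signal(T8) -> count=0 queue=[] holders={T3,T4}
Step 5: wait(T5) -> count=0 queue=[T5] holders={T3,T4}
Step 6: wait(T8) -> count=0 queue=[T5,T8] holders={T3,T4}
Step 7: signal(T4) -> count=0 queue=[T8] holders={T3,T5}
Step 8: wait(T1) -> count=0 queue=[T8,T1] holders={T3,T5}
Step 9: wait(T7) -> count=0 queue=[T8,T1,T7] holders={T3,T5}
Step 10: wait(T4) -> count=0 queue=[T8,T1,T7,T4] holders={T3,T5}
Step 11: wait(T6) -> count=0 queue=[T8,T1,T7,T4,T6] holders={T3,T5}
Step 12: signal(T5) -> count=0 queue=[T1,T7,T4,T6] holders={T3,T8}
Step 13: wait(T2) -> count=0 queue=[T1,T7,T4,T6,T2] holders={T3,T8}
Step 14: signal(T3) -> count=0 queue=[T7,T4,T6,T2] holders={T1,T8}
Step 15: wait(T3) -> count=0 queue=[T7,T4,T6,T2,T3] holders={T1,T8}
Final holders: T1,T8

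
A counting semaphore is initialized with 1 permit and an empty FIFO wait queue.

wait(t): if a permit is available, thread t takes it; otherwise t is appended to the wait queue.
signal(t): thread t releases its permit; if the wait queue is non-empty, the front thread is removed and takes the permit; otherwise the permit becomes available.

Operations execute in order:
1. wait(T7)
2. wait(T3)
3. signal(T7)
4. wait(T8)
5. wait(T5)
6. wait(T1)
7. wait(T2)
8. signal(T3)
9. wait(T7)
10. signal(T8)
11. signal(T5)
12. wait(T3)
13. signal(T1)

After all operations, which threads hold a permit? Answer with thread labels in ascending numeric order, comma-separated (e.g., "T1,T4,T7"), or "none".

Step 1: wait(T7) -> count=0 queue=[] holders={T7}
Step 2: wait(T3) -> count=0 queue=[T3] holders={T7}
Step 3: signal(T7) -> count=0 queue=[] holders={T3}
Step 4: wait(T8) -> count=0 queue=[T8] holders={T3}
Step 5: wait(T5) -> count=0 queue=[T8,T5] holders={T3}
Step 6: wait(T1) -> count=0 queue=[T8,T5,T1] holders={T3}
Step 7: wait(T2) -> count=0 queue=[T8,T5,T1,T2] holders={T3}
Step 8: signal(T3) -> count=0 queue=[T5,T1,T2] holders={T8}
Step 9: wait(T7) -> count=0 queue=[T5,T1,T2,T7] holders={T8}
Step 10: signal(T8) -> count=0 queue=[T1,T2,T7] holders={T5}
Step 11: signal(T5) -> count=0 queue=[T2,T7] holders={T1}
Step 12: wait(T3) -> count=0 queue=[T2,T7,T3] holders={T1}
Step 13: signal(T1) -> count=0 queue=[T7,T3] holders={T2}
Final holders: T2

Answer: T2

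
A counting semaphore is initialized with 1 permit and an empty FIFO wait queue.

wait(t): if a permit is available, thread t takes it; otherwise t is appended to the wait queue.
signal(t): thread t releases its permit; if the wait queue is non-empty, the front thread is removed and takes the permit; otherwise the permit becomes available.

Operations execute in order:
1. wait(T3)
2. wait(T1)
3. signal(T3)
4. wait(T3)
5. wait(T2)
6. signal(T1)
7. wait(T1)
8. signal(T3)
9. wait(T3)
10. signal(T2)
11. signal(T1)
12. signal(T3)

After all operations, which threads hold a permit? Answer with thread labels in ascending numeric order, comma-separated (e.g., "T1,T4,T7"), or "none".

Answer: none

Derivation:
Step 1: wait(T3) -> count=0 queue=[] holders={T3}
Step 2: wait(T1) -> count=0 queue=[T1] holders={T3}
Step 3: signal(T3) -> count=0 queue=[] holders={T1}
Step 4: wait(T3) -> count=0 queue=[T3] holders={T1}
Step 5: wait(T2) -> count=0 queue=[T3,T2] holders={T1}
Step 6: signal(T1) -> count=0 queue=[T2] holders={T3}
Step 7: wait(T1) -> count=0 queue=[T2,T1] holders={T3}
Step 8: signal(T3) -> count=0 queue=[T1] holders={T2}
Step 9: wait(T3) -> count=0 queue=[T1,T3] holders={T2}
Step 10: signal(T2) -> count=0 queue=[T3] holders={T1}
Step 11: signal(T1) -> count=0 queue=[] holders={T3}
Step 12: signal(T3) -> count=1 queue=[] holders={none}
Final holders: none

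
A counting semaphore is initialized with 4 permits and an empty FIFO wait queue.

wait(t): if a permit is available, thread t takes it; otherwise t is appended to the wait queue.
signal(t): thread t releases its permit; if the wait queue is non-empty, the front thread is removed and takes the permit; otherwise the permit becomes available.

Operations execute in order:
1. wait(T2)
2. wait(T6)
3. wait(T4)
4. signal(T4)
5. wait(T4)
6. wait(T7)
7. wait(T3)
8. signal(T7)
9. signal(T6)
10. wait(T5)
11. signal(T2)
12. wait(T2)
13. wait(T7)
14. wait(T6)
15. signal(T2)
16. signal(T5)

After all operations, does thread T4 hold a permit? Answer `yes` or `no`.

Step 1: wait(T2) -> count=3 queue=[] holders={T2}
Step 2: wait(T6) -> count=2 queue=[] holders={T2,T6}
Step 3: wait(T4) -> count=1 queue=[] holders={T2,T4,T6}
Step 4: signal(T4) -> count=2 queue=[] holders={T2,T6}
Step 5: wait(T4) -> count=1 queue=[] holders={T2,T4,T6}
Step 6: wait(T7) -> count=0 queue=[] holders={T2,T4,T6,T7}
Step 7: wait(T3) -> count=0 queue=[T3] holders={T2,T4,T6,T7}
Step 8: signal(T7) -> count=0 queue=[] holders={T2,T3,T4,T6}
Step 9: signal(T6) -> count=1 queue=[] holders={T2,T3,T4}
Step 10: wait(T5) -> count=0 queue=[] holders={T2,T3,T4,T5}
Step 11: signal(T2) -> count=1 queue=[] holders={T3,T4,T5}
Step 12: wait(T2) -> count=0 queue=[] holders={T2,T3,T4,T5}
Step 13: wait(T7) -> count=0 queue=[T7] holders={T2,T3,T4,T5}
Step 14: wait(T6) -> count=0 queue=[T7,T6] holders={T2,T3,T4,T5}
Step 15: signal(T2) -> count=0 queue=[T6] holders={T3,T4,T5,T7}
Step 16: signal(T5) -> count=0 queue=[] holders={T3,T4,T6,T7}
Final holders: {T3,T4,T6,T7} -> T4 in holders

Answer: yes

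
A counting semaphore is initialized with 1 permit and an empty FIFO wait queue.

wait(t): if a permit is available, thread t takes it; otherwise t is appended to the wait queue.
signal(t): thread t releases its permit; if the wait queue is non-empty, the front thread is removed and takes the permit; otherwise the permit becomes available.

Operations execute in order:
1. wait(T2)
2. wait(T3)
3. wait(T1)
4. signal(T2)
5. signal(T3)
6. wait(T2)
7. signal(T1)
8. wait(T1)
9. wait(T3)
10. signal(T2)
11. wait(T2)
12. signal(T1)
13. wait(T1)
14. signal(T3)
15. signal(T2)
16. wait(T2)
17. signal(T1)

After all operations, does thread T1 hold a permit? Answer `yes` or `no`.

Answer: no

Derivation:
Step 1: wait(T2) -> count=0 queue=[] holders={T2}
Step 2: wait(T3) -> count=0 queue=[T3] holders={T2}
Step 3: wait(T1) -> count=0 queue=[T3,T1] holders={T2}
Step 4: signal(T2) -> count=0 queue=[T1] holders={T3}
Step 5: signal(T3) -> count=0 queue=[] holders={T1}
Step 6: wait(T2) -> count=0 queue=[T2] holders={T1}
Step 7: signal(T1) -> count=0 queue=[] holders={T2}
Step 8: wait(T1) -> count=0 queue=[T1] holders={T2}
Step 9: wait(T3) -> count=0 queue=[T1,T3] holders={T2}
Step 10: signal(T2) -> count=0 queue=[T3] holders={T1}
Step 11: wait(T2) -> count=0 queue=[T3,T2] holders={T1}
Step 12: signal(T1) -> count=0 queue=[T2] holders={T3}
Step 13: wait(T1) -> count=0 queue=[T2,T1] holders={T3}
Step 14: signal(T3) -> count=0 queue=[T1] holders={T2}
Step 15: signal(T2) -> count=0 queue=[] holders={T1}
Step 16: wait(T2) -> count=0 queue=[T2] holders={T1}
Step 17: signal(T1) -> count=0 queue=[] holders={T2}
Final holders: {T2} -> T1 not in holders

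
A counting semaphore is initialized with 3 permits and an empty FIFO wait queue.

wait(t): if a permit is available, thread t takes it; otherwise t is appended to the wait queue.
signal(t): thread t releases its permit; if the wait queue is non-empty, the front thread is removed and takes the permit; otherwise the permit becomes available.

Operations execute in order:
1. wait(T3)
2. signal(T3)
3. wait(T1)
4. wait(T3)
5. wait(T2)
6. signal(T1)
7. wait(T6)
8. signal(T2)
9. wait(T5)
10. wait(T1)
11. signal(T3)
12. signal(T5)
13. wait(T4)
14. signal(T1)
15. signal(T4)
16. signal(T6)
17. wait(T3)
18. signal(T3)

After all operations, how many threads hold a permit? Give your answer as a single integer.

Step 1: wait(T3) -> count=2 queue=[] holders={T3}
Step 2: signal(T3) -> count=3 queue=[] holders={none}
Step 3: wait(T1) -> count=2 queue=[] holders={T1}
Step 4: wait(T3) -> count=1 queue=[] holders={T1,T3}
Step 5: wait(T2) -> count=0 queue=[] holders={T1,T2,T3}
Step 6: signal(T1) -> count=1 queue=[] holders={T2,T3}
Step 7: wait(T6) -> count=0 queue=[] holders={T2,T3,T6}
Step 8: signal(T2) -> count=1 queue=[] holders={T3,T6}
Step 9: wait(T5) -> count=0 queue=[] holders={T3,T5,T6}
Step 10: wait(T1) -> count=0 queue=[T1] holders={T3,T5,T6}
Step 11: signal(T3) -> count=0 queue=[] holders={T1,T5,T6}
Step 12: signal(T5) -> count=1 queue=[] holders={T1,T6}
Step 13: wait(T4) -> count=0 queue=[] holders={T1,T4,T6}
Step 14: signal(T1) -> count=1 queue=[] holders={T4,T6}
Step 15: signal(T4) -> count=2 queue=[] holders={T6}
Step 16: signal(T6) -> count=3 queue=[] holders={none}
Step 17: wait(T3) -> count=2 queue=[] holders={T3}
Step 18: signal(T3) -> count=3 queue=[] holders={none}
Final holders: {none} -> 0 thread(s)

Answer: 0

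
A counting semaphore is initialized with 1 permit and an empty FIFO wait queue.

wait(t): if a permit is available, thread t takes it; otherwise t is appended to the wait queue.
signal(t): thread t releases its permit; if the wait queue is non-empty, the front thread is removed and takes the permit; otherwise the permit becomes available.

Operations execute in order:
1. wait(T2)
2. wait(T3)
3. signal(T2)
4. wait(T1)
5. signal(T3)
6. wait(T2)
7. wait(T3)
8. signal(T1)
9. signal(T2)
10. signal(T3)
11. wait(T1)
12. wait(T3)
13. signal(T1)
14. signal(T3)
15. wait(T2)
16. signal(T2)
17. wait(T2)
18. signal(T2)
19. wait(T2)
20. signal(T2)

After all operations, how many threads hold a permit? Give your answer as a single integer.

Step 1: wait(T2) -> count=0 queue=[] holders={T2}
Step 2: wait(T3) -> count=0 queue=[T3] holders={T2}
Step 3: signal(T2) -> count=0 queue=[] holders={T3}
Step 4: wait(T1) -> count=0 queue=[T1] holders={T3}
Step 5: signal(T3) -> count=0 queue=[] holders={T1}
Step 6: wait(T2) -> count=0 queue=[T2] holders={T1}
Step 7: wait(T3) -> count=0 queue=[T2,T3] holders={T1}
Step 8: signal(T1) -> count=0 queue=[T3] holders={T2}
Step 9: signal(T2) -> count=0 queue=[] holders={T3}
Step 10: signal(T3) -> count=1 queue=[] holders={none}
Step 11: wait(T1) -> count=0 queue=[] holders={T1}
Step 12: wait(T3) -> count=0 queue=[T3] holders={T1}
Step 13: signal(T1) -> count=0 queue=[] holders={T3}
Step 14: signal(T3) -> count=1 queue=[] holders={none}
Step 15: wait(T2) -> count=0 queue=[] holders={T2}
Step 16: signal(T2) -> count=1 queue=[] holders={none}
Step 17: wait(T2) -> count=0 queue=[] holders={T2}
Step 18: signal(T2) -> count=1 queue=[] holders={none}
Step 19: wait(T2) -> count=0 queue=[] holders={T2}
Step 20: signal(T2) -> count=1 queue=[] holders={none}
Final holders: {none} -> 0 thread(s)

Answer: 0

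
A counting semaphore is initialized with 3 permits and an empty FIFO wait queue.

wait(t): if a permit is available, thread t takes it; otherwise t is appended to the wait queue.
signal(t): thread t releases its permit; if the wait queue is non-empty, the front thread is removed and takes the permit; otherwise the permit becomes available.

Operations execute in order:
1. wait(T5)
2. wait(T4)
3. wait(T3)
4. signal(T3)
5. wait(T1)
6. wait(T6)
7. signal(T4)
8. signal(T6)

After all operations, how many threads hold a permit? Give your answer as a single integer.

Answer: 2

Derivation:
Step 1: wait(T5) -> count=2 queue=[] holders={T5}
Step 2: wait(T4) -> count=1 queue=[] holders={T4,T5}
Step 3: wait(T3) -> count=0 queue=[] holders={T3,T4,T5}
Step 4: signal(T3) -> count=1 queue=[] holders={T4,T5}
Step 5: wait(T1) -> count=0 queue=[] holders={T1,T4,T5}
Step 6: wait(T6) -> count=0 queue=[T6] holders={T1,T4,T5}
Step 7: signal(T4) -> count=0 queue=[] holders={T1,T5,T6}
Step 8: signal(T6) -> count=1 queue=[] holders={T1,T5}
Final holders: {T1,T5} -> 2 thread(s)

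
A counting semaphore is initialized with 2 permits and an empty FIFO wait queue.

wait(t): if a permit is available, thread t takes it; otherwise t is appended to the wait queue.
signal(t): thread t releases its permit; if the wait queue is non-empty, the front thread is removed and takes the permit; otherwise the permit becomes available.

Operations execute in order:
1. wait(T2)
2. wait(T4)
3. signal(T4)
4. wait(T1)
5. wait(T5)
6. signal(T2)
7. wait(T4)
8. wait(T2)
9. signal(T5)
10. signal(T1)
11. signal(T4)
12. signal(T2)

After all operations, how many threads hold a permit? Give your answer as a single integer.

Step 1: wait(T2) -> count=1 queue=[] holders={T2}
Step 2: wait(T4) -> count=0 queue=[] holders={T2,T4}
Step 3: signal(T4) -> count=1 queue=[] holders={T2}
Step 4: wait(T1) -> count=0 queue=[] holders={T1,T2}
Step 5: wait(T5) -> count=0 queue=[T5] holders={T1,T2}
Step 6: signal(T2) -> count=0 queue=[] holders={T1,T5}
Step 7: wait(T4) -> count=0 queue=[T4] holders={T1,T5}
Step 8: wait(T2) -> count=0 queue=[T4,T2] holders={T1,T5}
Step 9: signal(T5) -> count=0 queue=[T2] holders={T1,T4}
Step 10: signal(T1) -> count=0 queue=[] holders={T2,T4}
Step 11: signal(T4) -> count=1 queue=[] holders={T2}
Step 12: signal(T2) -> count=2 queue=[] holders={none}
Final holders: {none} -> 0 thread(s)

Answer: 0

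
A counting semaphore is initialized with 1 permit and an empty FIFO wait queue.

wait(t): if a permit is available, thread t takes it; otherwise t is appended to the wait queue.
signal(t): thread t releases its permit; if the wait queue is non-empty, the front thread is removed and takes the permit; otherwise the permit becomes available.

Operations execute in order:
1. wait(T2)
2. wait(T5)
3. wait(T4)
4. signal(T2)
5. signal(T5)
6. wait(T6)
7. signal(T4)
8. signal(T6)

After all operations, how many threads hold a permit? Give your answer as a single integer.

Step 1: wait(T2) -> count=0 queue=[] holders={T2}
Step 2: wait(T5) -> count=0 queue=[T5] holders={T2}
Step 3: wait(T4) -> count=0 queue=[T5,T4] holders={T2}
Step 4: signal(T2) -> count=0 queue=[T4] holders={T5}
Step 5: signal(T5) -> count=0 queue=[] holders={T4}
Step 6: wait(T6) -> count=0 queue=[T6] holders={T4}
Step 7: signal(T4) -> count=0 queue=[] holders={T6}
Step 8: signal(T6) -> count=1 queue=[] holders={none}
Final holders: {none} -> 0 thread(s)

Answer: 0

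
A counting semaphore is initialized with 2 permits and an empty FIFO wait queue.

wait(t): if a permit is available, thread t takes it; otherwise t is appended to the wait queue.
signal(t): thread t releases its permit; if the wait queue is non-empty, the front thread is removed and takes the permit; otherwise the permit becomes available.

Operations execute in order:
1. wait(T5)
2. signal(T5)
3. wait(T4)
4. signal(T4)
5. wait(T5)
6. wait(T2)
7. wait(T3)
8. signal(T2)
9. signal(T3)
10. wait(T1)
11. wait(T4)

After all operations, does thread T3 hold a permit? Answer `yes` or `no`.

Step 1: wait(T5) -> count=1 queue=[] holders={T5}
Step 2: signal(T5) -> count=2 queue=[] holders={none}
Step 3: wait(T4) -> count=1 queue=[] holders={T4}
Step 4: signal(T4) -> count=2 queue=[] holders={none}
Step 5: wait(T5) -> count=1 queue=[] holders={T5}
Step 6: wait(T2) -> count=0 queue=[] holders={T2,T5}
Step 7: wait(T3) -> count=0 queue=[T3] holders={T2,T5}
Step 8: signal(T2) -> count=0 queue=[] holders={T3,T5}
Step 9: signal(T3) -> count=1 queue=[] holders={T5}
Step 10: wait(T1) -> count=0 queue=[] holders={T1,T5}
Step 11: wait(T4) -> count=0 queue=[T4] holders={T1,T5}
Final holders: {T1,T5} -> T3 not in holders

Answer: no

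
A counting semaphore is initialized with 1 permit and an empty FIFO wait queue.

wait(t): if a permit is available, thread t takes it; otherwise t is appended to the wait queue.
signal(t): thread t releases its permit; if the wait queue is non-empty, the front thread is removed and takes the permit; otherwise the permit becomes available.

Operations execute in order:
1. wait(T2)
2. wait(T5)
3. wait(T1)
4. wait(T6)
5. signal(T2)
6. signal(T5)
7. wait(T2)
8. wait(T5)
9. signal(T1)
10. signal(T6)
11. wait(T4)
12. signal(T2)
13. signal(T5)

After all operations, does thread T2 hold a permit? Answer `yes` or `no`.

Step 1: wait(T2) -> count=0 queue=[] holders={T2}
Step 2: wait(T5) -> count=0 queue=[T5] holders={T2}
Step 3: wait(T1) -> count=0 queue=[T5,T1] holders={T2}
Step 4: wait(T6) -> count=0 queue=[T5,T1,T6] holders={T2}
Step 5: signal(T2) -> count=0 queue=[T1,T6] holders={T5}
Step 6: signal(T5) -> count=0 queue=[T6] holders={T1}
Step 7: wait(T2) -> count=0 queue=[T6,T2] holders={T1}
Step 8: wait(T5) -> count=0 queue=[T6,T2,T5] holders={T1}
Step 9: signal(T1) -> count=0 queue=[T2,T5] holders={T6}
Step 10: signal(T6) -> count=0 queue=[T5] holders={T2}
Step 11: wait(T4) -> count=0 queue=[T5,T4] holders={T2}
Step 12: signal(T2) -> count=0 queue=[T4] holders={T5}
Step 13: signal(T5) -> count=0 queue=[] holders={T4}
Final holders: {T4} -> T2 not in holders

Answer: no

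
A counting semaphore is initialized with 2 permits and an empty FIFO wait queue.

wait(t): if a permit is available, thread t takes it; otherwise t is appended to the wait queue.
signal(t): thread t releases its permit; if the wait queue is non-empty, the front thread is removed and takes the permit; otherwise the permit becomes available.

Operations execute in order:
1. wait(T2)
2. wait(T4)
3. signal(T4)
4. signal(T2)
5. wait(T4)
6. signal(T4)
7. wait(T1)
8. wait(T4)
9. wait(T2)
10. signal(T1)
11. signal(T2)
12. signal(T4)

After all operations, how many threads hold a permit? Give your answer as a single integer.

Step 1: wait(T2) -> count=1 queue=[] holders={T2}
Step 2: wait(T4) -> count=0 queue=[] holders={T2,T4}
Step 3: signal(T4) -> count=1 queue=[] holders={T2}
Step 4: signal(T2) -> count=2 queue=[] holders={none}
Step 5: wait(T4) -> count=1 queue=[] holders={T4}
Step 6: signal(T4) -> count=2 queue=[] holders={none}
Step 7: wait(T1) -> count=1 queue=[] holders={T1}
Step 8: wait(T4) -> count=0 queue=[] holders={T1,T4}
Step 9: wait(T2) -> count=0 queue=[T2] holders={T1,T4}
Step 10: signal(T1) -> count=0 queue=[] holders={T2,T4}
Step 11: signal(T2) -> count=1 queue=[] holders={T4}
Step 12: signal(T4) -> count=2 queue=[] holders={none}
Final holders: {none} -> 0 thread(s)

Answer: 0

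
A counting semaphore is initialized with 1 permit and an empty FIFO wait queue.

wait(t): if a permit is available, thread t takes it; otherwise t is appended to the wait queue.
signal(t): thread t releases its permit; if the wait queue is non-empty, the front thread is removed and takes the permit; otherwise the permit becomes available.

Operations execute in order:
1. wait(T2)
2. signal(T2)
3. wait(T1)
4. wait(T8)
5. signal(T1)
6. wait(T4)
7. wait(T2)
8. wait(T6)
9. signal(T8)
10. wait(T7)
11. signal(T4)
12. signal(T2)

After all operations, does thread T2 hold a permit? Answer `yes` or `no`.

Answer: no

Derivation:
Step 1: wait(T2) -> count=0 queue=[] holders={T2}
Step 2: signal(T2) -> count=1 queue=[] holders={none}
Step 3: wait(T1) -> count=0 queue=[] holders={T1}
Step 4: wait(T8) -> count=0 queue=[T8] holders={T1}
Step 5: signal(T1) -> count=0 queue=[] holders={T8}
Step 6: wait(T4) -> count=0 queue=[T4] holders={T8}
Step 7: wait(T2) -> count=0 queue=[T4,T2] holders={T8}
Step 8: wait(T6) -> count=0 queue=[T4,T2,T6] holders={T8}
Step 9: signal(T8) -> count=0 queue=[T2,T6] holders={T4}
Step 10: wait(T7) -> count=0 queue=[T2,T6,T7] holders={T4}
Step 11: signal(T4) -> count=0 queue=[T6,T7] holders={T2}
Step 12: signal(T2) -> count=0 queue=[T7] holders={T6}
Final holders: {T6} -> T2 not in holders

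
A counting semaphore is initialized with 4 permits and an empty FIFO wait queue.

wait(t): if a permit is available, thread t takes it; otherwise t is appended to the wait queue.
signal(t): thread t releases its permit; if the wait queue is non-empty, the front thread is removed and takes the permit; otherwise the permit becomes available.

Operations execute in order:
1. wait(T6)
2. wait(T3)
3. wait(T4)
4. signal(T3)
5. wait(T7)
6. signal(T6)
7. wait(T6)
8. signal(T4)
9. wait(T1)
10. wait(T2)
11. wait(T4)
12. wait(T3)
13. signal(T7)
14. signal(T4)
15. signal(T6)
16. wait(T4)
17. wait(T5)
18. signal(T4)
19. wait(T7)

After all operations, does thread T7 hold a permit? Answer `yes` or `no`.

Answer: no

Derivation:
Step 1: wait(T6) -> count=3 queue=[] holders={T6}
Step 2: wait(T3) -> count=2 queue=[] holders={T3,T6}
Step 3: wait(T4) -> count=1 queue=[] holders={T3,T4,T6}
Step 4: signal(T3) -> count=2 queue=[] holders={T4,T6}
Step 5: wait(T7) -> count=1 queue=[] holders={T4,T6,T7}
Step 6: signal(T6) -> count=2 queue=[] holders={T4,T7}
Step 7: wait(T6) -> count=1 queue=[] holders={T4,T6,T7}
Step 8: signal(T4) -> count=2 queue=[] holders={T6,T7}
Step 9: wait(T1) -> count=1 queue=[] holders={T1,T6,T7}
Step 10: wait(T2) -> count=0 queue=[] holders={T1,T2,T6,T7}
Step 11: wait(T4) -> count=0 queue=[T4] holders={T1,T2,T6,T7}
Step 12: wait(T3) -> count=0 queue=[T4,T3] holders={T1,T2,T6,T7}
Step 13: signal(T7) -> count=0 queue=[T3] holders={T1,T2,T4,T6}
Step 14: signal(T4) -> count=0 queue=[] holders={T1,T2,T3,T6}
Step 15: signal(T6) -> count=1 queue=[] holders={T1,T2,T3}
Step 16: wait(T4) -> count=0 queue=[] holders={T1,T2,T3,T4}
Step 17: wait(T5) -> count=0 queue=[T5] holders={T1,T2,T3,T4}
Step 18: signal(T4) -> count=0 queue=[] holders={T1,T2,T3,T5}
Step 19: wait(T7) -> count=0 queue=[T7] holders={T1,T2,T3,T5}
Final holders: {T1,T2,T3,T5} -> T7 not in holders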